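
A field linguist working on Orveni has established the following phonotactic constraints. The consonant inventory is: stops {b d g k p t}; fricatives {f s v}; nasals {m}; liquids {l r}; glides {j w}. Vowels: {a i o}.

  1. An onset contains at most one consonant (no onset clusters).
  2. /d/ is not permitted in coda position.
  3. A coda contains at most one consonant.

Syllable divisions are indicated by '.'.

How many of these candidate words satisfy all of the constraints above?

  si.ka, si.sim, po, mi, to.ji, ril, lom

7

si.ka — σ1 onset /s/, coda /∅/ ok; σ2 onset /k/, coda /∅/ ok → phonotactically legal
si.sim — σ1 onset /s/, coda /∅/ ok; σ2 onset /s/, coda /m/ ok → phonotactically legal
po — σ1 onset /p/, coda /∅/ ok → phonotactically legal
mi — σ1 onset /m/, coda /∅/ ok → phonotactically legal
to.ji — σ1 onset /t/, coda /∅/ ok; σ2 onset /j/, coda /∅/ ok → phonotactically legal
ril — σ1 onset /r/, coda /l/ ok → phonotactically legal
lom — σ1 onset /l/, coda /m/ ok → phonotactically legal
Phonotactically legal: si.ka, si.sim, po, mi, to.ji, ril, lom → 7.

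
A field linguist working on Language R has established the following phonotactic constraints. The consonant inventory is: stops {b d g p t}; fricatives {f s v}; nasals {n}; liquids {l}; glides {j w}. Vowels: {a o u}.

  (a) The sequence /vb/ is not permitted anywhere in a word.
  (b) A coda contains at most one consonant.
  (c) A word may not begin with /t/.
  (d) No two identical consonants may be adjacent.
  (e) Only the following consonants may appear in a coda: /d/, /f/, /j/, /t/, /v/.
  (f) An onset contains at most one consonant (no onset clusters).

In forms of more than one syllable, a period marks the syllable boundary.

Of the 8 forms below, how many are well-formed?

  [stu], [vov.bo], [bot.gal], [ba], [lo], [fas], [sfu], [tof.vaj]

[stu] — violates constraint (f): syllable 1 onset /st/ has 2 consonants (> 1) → ill-formed
[vov.bo] — violates constraint (a): contains banned sequence /vb/ → ill-formed
[bot.gal] — violates constraint (e): syllable 2 coda contains /l/, which is not a licensed coda consonant → ill-formed
[ba] — σ1 onset /b/, coda /∅/ ok → well-formed
[lo] — σ1 onset /l/, coda /∅/ ok → well-formed
[fas] — violates constraint (e): syllable 1 coda contains /s/, which is not a licensed coda consonant → ill-formed
[sfu] — violates constraint (f): syllable 1 onset /sf/ has 2 consonants (> 1) → ill-formed
[tof.vaj] — violates constraint (c): word begins with /t/ → ill-formed
Well-formed: [ba], [lo] → 2.

2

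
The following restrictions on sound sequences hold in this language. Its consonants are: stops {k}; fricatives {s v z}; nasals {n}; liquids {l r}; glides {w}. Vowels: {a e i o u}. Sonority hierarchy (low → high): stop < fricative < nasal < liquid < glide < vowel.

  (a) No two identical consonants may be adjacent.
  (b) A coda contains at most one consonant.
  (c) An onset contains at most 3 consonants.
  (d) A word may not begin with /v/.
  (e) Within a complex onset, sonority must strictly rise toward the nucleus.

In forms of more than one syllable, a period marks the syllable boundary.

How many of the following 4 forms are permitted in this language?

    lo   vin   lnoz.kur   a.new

lo — σ1 onset /l/, coda /∅/ ok → permitted
vin — violates constraint (d): word begins with /v/ → not permitted
lnoz.kur — violates constraint (e): syllable 1 onset /ln/: /l/ (liquid, 4) → /n/ (nasal, 3) does not rise → not permitted
a.new — σ1 onset /∅/, coda /∅/ ok; σ2 onset /n/, coda /w/ ok → permitted
Permitted: lo, a.new → 2.

2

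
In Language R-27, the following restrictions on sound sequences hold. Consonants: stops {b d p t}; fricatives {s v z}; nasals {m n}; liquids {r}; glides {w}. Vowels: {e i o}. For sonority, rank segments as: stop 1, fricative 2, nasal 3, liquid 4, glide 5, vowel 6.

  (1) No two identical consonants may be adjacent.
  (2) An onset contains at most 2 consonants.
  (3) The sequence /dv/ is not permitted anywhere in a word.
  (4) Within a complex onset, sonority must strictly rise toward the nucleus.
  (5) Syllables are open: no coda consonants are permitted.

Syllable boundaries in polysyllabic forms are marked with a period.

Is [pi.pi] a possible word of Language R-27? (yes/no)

[pi.pi] — σ1 onset /p/, coda /∅/ ok; σ2 onset /p/, coda /∅/ ok → well-formed

yes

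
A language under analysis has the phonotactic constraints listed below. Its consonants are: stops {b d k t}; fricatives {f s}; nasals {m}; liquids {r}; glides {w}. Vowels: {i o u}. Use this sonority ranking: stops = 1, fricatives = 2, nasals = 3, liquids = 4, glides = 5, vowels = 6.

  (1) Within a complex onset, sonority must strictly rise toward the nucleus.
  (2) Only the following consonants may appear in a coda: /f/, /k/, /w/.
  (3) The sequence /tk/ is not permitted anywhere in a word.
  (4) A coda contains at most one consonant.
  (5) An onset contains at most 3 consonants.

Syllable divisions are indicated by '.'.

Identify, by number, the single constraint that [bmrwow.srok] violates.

[bmrwow.srok]: syllable 1 onset /bmrw/ has 4 consonants (> 3).
This is a violation of constraint 5: "An onset contains at most 3 consonants."
The remaining constraints (1, 2, 3, 4) are satisfied.

5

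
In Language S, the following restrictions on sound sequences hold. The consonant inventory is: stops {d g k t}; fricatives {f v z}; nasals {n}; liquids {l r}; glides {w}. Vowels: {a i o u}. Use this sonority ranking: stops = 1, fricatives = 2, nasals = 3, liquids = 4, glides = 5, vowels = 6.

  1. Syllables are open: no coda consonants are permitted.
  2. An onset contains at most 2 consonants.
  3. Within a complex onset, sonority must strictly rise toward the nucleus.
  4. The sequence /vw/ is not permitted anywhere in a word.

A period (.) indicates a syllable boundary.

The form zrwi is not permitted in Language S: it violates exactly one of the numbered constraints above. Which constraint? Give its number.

2

zrwi: syllable 1 onset /zrw/ has 3 consonants (> 2).
This is a violation of constraint 2: "An onset contains at most 2 consonants."
The remaining constraints (1, 3, 4) are satisfied.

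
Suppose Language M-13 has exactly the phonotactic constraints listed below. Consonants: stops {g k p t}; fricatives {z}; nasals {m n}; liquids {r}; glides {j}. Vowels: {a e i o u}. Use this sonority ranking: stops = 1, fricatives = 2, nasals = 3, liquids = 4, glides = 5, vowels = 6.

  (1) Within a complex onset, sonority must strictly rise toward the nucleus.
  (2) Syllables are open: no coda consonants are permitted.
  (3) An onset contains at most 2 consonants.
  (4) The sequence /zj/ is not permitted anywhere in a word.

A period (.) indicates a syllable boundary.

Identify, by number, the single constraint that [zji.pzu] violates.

[zji.pzu]: contains banned sequence /zj/.
This is a violation of constraint 4: "The sequence /zj/ is not permitted anywhere in a word."
The remaining constraints (1, 2, 3) are satisfied.

4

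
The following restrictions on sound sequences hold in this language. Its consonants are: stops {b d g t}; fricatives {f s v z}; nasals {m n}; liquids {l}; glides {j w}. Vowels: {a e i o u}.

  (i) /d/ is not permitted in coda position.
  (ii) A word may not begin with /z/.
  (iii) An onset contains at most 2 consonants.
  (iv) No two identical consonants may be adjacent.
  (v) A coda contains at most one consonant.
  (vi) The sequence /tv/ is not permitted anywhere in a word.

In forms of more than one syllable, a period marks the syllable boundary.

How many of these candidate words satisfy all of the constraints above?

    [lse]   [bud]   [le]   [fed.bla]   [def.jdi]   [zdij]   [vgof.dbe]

4

[lse] — σ1 onset /ls/ (2C), coda /∅/ ok → well-formed
[bud] — violates constraint (i): syllable 1 coda contains /d/ → ill-formed
[le] — σ1 onset /l/, coda /∅/ ok → well-formed
[fed.bla] — violates constraint (i): syllable 1 coda contains /d/ → ill-formed
[def.jdi] — σ1 onset /d/, coda /f/ ok; σ2 onset /jd/ (2C), coda /∅/ ok → well-formed
[zdij] — violates constraint (ii): word begins with /z/ → ill-formed
[vgof.dbe] — σ1 onset /vg/ (2C), coda /f/ ok; σ2 onset /db/ (2C), coda /∅/ ok → well-formed
Well-formed: [lse], [le], [def.jdi], [vgof.dbe] → 4.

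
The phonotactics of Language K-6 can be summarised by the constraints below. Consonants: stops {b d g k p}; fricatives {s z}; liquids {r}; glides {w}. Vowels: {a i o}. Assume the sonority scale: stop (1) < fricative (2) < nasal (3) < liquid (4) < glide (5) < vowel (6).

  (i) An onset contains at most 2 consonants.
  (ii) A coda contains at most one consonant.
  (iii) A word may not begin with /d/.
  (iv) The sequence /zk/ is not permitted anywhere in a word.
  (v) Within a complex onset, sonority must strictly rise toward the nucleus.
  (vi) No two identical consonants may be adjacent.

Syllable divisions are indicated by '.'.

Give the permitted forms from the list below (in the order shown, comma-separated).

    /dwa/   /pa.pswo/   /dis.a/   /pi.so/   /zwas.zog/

/pi.so/, /zwas.zog/

/dwa/ — violates constraint (iii): word begins with /d/ → not permitted
/pa.pswo/ — violates constraint (i): syllable 2 onset /psw/ has 3 consonants (> 2) → not permitted
/dis.a/ — violates constraint (iii): word begins with /d/ → not permitted
/pi.so/ — σ1 onset /p/, coda /∅/ ok; σ2 onset /s/, coda /∅/ ok → permitted
/zwas.zog/ — σ1 onset /zw/ (2→5 rises), coda /s/ ok; σ2 onset /z/, coda /g/ ok → permitted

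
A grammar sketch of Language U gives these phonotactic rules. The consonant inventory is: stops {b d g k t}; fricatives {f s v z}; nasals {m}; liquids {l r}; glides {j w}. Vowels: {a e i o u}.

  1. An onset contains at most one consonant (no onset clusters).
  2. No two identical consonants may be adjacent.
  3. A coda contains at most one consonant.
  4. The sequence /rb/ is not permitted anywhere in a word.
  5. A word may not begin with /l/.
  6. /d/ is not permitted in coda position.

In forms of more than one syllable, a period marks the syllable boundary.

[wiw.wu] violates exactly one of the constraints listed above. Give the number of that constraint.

2

[wiw.wu]: adjacent identical consonants /ww/.
This is a violation of constraint 2: "No two identical consonants may be adjacent."
The remaining constraints (1, 3, 4, 5, 6) are satisfied.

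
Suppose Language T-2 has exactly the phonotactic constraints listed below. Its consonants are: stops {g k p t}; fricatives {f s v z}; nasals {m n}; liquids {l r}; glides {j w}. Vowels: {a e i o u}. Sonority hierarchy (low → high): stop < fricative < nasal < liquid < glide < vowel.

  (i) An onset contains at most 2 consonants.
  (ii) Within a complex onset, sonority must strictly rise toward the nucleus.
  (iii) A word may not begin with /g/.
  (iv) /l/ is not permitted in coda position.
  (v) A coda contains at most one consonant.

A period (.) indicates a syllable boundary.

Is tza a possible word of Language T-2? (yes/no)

tza — σ1 onset /tz/ (1→2 rises), coda /∅/ ok → phonotactically legal

yes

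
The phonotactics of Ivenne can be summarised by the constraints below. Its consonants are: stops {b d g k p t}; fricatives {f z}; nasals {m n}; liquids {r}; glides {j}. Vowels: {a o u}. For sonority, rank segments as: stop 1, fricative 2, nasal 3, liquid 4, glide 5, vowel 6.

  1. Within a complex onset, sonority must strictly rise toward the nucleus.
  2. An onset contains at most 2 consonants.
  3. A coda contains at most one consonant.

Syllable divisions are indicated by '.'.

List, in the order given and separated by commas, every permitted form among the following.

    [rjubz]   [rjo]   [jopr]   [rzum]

[rjo]

[rjubz] — violates constraint 3: syllable 1 coda /bz/ has 2 consonants (> 1) → not permitted
[rjo] — σ1 onset /rj/ (4→5 rises), coda /∅/ ok → permitted
[jopr] — violates constraint 3: syllable 1 coda /pr/ has 2 consonants (> 1) → not permitted
[rzum] — violates constraint 1: syllable 1 onset /rz/: /r/ (liquid, 4) → /z/ (fricative, 2) does not rise → not permitted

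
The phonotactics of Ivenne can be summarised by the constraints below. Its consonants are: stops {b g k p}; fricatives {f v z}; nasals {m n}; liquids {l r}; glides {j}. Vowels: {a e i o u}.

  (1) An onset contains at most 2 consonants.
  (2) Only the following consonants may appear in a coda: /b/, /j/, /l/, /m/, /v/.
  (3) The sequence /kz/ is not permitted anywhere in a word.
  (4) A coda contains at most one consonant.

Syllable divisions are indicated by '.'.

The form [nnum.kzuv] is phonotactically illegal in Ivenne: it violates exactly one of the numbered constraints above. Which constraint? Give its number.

[nnum.kzuv]: contains banned sequence /kz/.
This is a violation of constraint 3: "The sequence /kz/ is not permitted anywhere in a word."
The remaining constraints (1, 2, 4) are satisfied.

3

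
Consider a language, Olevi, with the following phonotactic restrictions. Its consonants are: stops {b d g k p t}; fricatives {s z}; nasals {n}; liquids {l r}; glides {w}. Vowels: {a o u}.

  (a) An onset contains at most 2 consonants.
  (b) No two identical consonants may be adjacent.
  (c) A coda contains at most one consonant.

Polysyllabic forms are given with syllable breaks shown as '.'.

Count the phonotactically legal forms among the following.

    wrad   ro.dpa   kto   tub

wrad — σ1 onset /wr/ (2C), coda /d/ ok → phonotactically legal
ro.dpa — σ1 onset /r/, coda /∅/ ok; σ2 onset /dp/ (2C), coda /∅/ ok → phonotactically legal
kto — σ1 onset /kt/ (2C), coda /∅/ ok → phonotactically legal
tub — σ1 onset /t/, coda /b/ ok → phonotactically legal
Phonotactically legal: wrad, ro.dpa, kto, tub → 4.

4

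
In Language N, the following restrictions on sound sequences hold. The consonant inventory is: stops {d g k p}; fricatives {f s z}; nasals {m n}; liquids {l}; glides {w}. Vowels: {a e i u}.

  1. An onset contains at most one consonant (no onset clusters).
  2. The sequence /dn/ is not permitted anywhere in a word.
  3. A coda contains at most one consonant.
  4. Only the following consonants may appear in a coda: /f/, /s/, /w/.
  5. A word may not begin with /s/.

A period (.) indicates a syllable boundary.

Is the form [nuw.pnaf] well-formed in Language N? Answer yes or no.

no

[nuw.pnaf] — violates constraint 1: syllable 2 onset /pn/ has 2 consonants (> 1) → ill-formed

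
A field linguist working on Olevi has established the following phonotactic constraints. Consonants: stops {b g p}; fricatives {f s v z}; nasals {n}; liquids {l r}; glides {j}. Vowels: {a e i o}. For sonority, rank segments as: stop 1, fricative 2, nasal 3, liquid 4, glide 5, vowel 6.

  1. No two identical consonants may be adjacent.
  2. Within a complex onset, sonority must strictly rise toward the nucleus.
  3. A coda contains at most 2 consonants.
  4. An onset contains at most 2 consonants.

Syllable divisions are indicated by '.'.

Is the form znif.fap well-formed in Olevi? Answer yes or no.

no

znif.fap — violates constraint 1: adjacent identical consonants /ff/ → ill-formed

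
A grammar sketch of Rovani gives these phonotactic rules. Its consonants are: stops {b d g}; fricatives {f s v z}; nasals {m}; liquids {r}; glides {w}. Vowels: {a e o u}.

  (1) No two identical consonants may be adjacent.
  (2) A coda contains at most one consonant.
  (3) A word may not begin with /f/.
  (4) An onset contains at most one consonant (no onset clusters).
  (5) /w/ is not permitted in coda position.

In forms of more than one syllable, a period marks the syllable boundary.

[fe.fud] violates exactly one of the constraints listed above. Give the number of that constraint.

3

[fe.fud]: word begins with /f/.
This is a violation of constraint 3: "A word may not begin with /f/."
The remaining constraints (1, 2, 4, 5) are satisfied.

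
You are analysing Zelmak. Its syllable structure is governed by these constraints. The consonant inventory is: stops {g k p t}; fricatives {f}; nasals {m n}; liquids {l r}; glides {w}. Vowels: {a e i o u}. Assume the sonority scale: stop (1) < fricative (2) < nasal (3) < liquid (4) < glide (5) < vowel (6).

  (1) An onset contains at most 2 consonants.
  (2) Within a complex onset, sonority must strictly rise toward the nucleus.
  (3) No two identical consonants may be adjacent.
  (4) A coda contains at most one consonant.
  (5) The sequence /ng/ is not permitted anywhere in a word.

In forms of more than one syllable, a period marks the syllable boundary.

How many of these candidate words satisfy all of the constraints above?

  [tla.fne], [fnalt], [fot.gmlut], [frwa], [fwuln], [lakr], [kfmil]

[tla.fne] — σ1 onset /tl/ (1→4 rises), coda /∅/ ok; σ2 onset /fn/ (2→3 rises), coda /∅/ ok → phonotactically legal
[fnalt] — violates constraint 4: syllable 1 coda /lt/ has 2 consonants (> 1) → phonotactically illegal
[fot.gmlut] — violates constraint 1: syllable 2 onset /gml/ has 3 consonants (> 2) → phonotactically illegal
[frwa] — violates constraint 1: syllable 1 onset /frw/ has 3 consonants (> 2) → phonotactically illegal
[fwuln] — violates constraint 4: syllable 1 coda /ln/ has 2 consonants (> 1) → phonotactically illegal
[lakr] — violates constraint 4: syllable 1 coda /kr/ has 2 consonants (> 1) → phonotactically illegal
[kfmil] — violates constraint 1: syllable 1 onset /kfm/ has 3 consonants (> 2) → phonotactically illegal
Phonotactically legal: [tla.fne] → 1.

1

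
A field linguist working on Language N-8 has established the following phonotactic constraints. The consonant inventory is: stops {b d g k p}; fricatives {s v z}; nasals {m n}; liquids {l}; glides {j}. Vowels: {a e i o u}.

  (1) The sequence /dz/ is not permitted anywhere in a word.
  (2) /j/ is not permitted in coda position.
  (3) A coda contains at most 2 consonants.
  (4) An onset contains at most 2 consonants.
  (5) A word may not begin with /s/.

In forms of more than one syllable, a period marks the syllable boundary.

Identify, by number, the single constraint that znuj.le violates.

2

znuj.le: syllable 1 coda contains /j/.
This is a violation of constraint 2: "/j/ is not permitted in coda position."
The remaining constraints (1, 3, 4, 5) are satisfied.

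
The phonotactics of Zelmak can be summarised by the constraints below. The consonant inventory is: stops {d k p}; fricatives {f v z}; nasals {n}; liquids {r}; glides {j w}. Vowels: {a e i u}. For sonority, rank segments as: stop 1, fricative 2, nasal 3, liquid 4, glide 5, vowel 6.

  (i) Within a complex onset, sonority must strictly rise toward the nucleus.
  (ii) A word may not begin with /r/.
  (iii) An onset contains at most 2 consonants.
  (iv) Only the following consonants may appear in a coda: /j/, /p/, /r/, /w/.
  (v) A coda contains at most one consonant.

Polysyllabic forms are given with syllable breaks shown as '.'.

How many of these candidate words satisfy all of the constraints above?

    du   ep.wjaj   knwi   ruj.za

du — σ1 onset /d/, coda /∅/ ok → licit
ep.wjaj — violates constraint (i): syllable 2 onset /wj/: /w/ (glide, 5) → /j/ (glide, 5) does not rise → illicit
knwi — violates constraint (iii): syllable 1 onset /knw/ has 3 consonants (> 2) → illicit
ruj.za — violates constraint (ii): word begins with /r/ → illicit
Licit: du → 1.

1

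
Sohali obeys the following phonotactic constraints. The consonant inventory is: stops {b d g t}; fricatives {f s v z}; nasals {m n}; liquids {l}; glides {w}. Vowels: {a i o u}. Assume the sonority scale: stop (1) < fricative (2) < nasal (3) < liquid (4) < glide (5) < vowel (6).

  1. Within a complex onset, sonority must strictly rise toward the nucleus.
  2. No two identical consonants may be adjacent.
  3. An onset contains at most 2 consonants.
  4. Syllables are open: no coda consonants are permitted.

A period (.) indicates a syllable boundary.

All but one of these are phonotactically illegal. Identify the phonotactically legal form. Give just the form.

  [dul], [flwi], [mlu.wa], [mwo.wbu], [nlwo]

[dul] — violates constraint 4: syllable 1 coda /l/ has 1 consonant (> 0) → phonotactically illegal
[flwi] — violates constraint 3: syllable 1 onset /flw/ has 3 consonants (> 2) → phonotactically illegal
[mlu.wa] — σ1 onset /ml/ (3→4 rises), coda /∅/ ok; σ2 onset /w/, coda /∅/ ok → phonotactically legal
[mwo.wbu] — violates constraint 1: syllable 2 onset /wb/: /w/ (glide, 5) → /b/ (stop, 1) does not rise → phonotactically illegal
[nlwo] — violates constraint 3: syllable 1 onset /nlw/ has 3 consonants (> 2) → phonotactically illegal

[mlu.wa]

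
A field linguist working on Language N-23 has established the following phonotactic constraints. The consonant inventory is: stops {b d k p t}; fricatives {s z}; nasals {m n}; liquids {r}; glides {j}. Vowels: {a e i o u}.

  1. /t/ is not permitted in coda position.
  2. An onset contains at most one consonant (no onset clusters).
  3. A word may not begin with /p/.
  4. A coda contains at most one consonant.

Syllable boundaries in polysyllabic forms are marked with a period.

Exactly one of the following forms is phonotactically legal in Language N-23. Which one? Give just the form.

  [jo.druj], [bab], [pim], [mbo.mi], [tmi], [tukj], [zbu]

[jo.druj] — violates constraint 2: syllable 2 onset /dr/ has 2 consonants (> 1) → phonotactically illegal
[bab] — σ1 onset /b/, coda /b/ ok → phonotactically legal
[pim] — violates constraint 3: word begins with /p/ → phonotactically illegal
[mbo.mi] — violates constraint 2: syllable 1 onset /mb/ has 2 consonants (> 1) → phonotactically illegal
[tmi] — violates constraint 2: syllable 1 onset /tm/ has 2 consonants (> 1) → phonotactically illegal
[tukj] — violates constraint 4: syllable 1 coda /kj/ has 2 consonants (> 1) → phonotactically illegal
[zbu] — violates constraint 2: syllable 1 onset /zb/ has 2 consonants (> 1) → phonotactically illegal

[bab]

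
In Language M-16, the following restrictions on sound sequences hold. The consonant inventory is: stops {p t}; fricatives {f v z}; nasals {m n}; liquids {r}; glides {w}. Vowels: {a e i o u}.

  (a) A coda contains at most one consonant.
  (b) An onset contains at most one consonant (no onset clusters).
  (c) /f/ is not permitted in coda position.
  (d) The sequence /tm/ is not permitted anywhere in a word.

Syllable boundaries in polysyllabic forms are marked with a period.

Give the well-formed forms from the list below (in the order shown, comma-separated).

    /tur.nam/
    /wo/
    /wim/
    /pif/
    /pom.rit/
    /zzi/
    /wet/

/tur.nam/, /wo/, /wim/, /pom.rit/, /wet/

/tur.nam/ — σ1 onset /t/, coda /r/ ok; σ2 onset /n/, coda /m/ ok → well-formed
/wo/ — σ1 onset /w/, coda /∅/ ok → well-formed
/wim/ — σ1 onset /w/, coda /m/ ok → well-formed
/pif/ — violates constraint (c): syllable 1 coda contains /f/ → ill-formed
/pom.rit/ — σ1 onset /p/, coda /m/ ok; σ2 onset /r/, coda /t/ ok → well-formed
/zzi/ — violates constraint (b): syllable 1 onset /zz/ has 2 consonants (> 1) → ill-formed
/wet/ — σ1 onset /w/, coda /t/ ok → well-formed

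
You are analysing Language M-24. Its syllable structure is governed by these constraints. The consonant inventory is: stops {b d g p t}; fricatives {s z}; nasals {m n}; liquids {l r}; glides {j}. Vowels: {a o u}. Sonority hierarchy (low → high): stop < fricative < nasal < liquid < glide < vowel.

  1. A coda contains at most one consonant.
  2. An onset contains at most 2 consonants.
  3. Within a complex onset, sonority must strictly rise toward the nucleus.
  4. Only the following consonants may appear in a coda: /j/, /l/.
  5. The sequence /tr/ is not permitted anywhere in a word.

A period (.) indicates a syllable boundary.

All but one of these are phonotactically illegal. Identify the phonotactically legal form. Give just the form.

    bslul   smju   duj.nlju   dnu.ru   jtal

bslul — violates constraint 2: syllable 1 onset /bsl/ has 3 consonants (> 2) → phonotactically illegal
smju — violates constraint 2: syllable 1 onset /smj/ has 3 consonants (> 2) → phonotactically illegal
duj.nlju — violates constraint 2: syllable 2 onset /nlj/ has 3 consonants (> 2) → phonotactically illegal
dnu.ru — σ1 onset /dn/ (1→3 rises), coda /∅/ ok; σ2 onset /r/, coda /∅/ ok → phonotactically legal
jtal — violates constraint 3: syllable 1 onset /jt/: /j/ (glide, 5) → /t/ (stop, 1) does not rise → phonotactically illegal

dnu.ru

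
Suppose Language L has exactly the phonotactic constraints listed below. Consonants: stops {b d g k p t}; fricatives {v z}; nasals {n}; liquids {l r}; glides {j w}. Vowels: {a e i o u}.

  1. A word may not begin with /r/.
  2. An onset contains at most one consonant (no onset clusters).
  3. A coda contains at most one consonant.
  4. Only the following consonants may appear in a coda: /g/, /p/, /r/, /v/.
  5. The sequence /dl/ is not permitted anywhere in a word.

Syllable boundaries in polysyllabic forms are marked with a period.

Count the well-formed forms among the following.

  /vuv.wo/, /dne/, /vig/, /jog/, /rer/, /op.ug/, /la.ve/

5

/vuv.wo/ — σ1 onset /v/, coda /v/ ok; σ2 onset /w/, coda /∅/ ok → well-formed
/dne/ — violates constraint 2: syllable 1 onset /dn/ has 2 consonants (> 1) → ill-formed
/vig/ — σ1 onset /v/, coda /g/ ok → well-formed
/jog/ — σ1 onset /j/, coda /g/ ok → well-formed
/rer/ — violates constraint 1: word begins with /r/ → ill-formed
/op.ug/ — σ1 onset /∅/, coda /p/ ok; σ2 onset /∅/, coda /g/ ok → well-formed
/la.ve/ — σ1 onset /l/, coda /∅/ ok; σ2 onset /v/, coda /∅/ ok → well-formed
Well-formed: /vuv.wo/, /vig/, /jog/, /op.ug/, /la.ve/ → 5.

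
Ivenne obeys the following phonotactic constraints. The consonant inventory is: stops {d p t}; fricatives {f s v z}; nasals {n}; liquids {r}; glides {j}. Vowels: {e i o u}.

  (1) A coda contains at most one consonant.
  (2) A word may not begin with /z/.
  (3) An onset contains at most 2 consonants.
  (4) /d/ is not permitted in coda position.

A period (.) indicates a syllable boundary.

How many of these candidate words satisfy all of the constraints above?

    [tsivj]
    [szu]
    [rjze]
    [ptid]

1

[tsivj] — violates constraint 1: syllable 1 coda /vj/ has 2 consonants (> 1) → illicit
[szu] — σ1 onset /sz/ (2C), coda /∅/ ok → licit
[rjze] — violates constraint 3: syllable 1 onset /rjz/ has 3 consonants (> 2) → illicit
[ptid] — violates constraint 4: syllable 1 coda contains /d/ → illicit
Licit: [szu] → 1.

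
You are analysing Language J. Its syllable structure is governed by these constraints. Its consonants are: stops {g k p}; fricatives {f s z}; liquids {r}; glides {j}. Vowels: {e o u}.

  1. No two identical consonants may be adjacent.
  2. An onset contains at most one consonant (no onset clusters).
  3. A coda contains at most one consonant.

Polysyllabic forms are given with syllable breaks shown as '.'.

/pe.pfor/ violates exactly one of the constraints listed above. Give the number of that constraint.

2

/pe.pfor/: syllable 2 onset /pf/ has 2 consonants (> 1).
This is a violation of constraint 2: "An onset contains at most one consonant (no onset clusters)."
The remaining constraints (1, 3) are satisfied.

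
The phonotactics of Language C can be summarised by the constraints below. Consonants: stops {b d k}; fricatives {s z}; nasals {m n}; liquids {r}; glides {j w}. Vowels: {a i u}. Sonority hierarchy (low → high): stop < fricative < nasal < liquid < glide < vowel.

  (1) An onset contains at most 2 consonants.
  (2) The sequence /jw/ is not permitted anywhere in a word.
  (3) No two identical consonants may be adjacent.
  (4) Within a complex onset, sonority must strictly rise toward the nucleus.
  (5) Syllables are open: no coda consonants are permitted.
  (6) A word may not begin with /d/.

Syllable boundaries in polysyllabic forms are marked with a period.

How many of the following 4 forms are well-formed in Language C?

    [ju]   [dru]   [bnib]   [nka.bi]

1

[ju] — σ1 onset /j/, coda /∅/ ok → well-formed
[dru] — violates constraint 6: word begins with /d/ → ill-formed
[bnib] — violates constraint 5: syllable 1 coda /b/ has 1 consonant (> 0) → ill-formed
[nka.bi] — violates constraint 4: syllable 1 onset /nk/: /n/ (nasal, 3) → /k/ (stop, 1) does not rise → ill-formed
Well-formed: [ju] → 1.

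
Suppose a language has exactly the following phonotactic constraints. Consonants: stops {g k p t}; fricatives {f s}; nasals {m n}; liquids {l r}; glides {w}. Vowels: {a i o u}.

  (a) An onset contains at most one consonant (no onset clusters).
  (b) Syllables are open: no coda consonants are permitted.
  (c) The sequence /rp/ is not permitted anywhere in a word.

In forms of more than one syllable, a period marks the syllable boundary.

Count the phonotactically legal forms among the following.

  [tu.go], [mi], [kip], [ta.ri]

3

[tu.go] — σ1 onset /t/, coda /∅/ ok; σ2 onset /g/, coda /∅/ ok → phonotactically legal
[mi] — σ1 onset /m/, coda /∅/ ok → phonotactically legal
[kip] — violates constraint (b): syllable 1 coda /p/ has 1 consonant (> 0) → phonotactically illegal
[ta.ri] — σ1 onset /t/, coda /∅/ ok; σ2 onset /r/, coda /∅/ ok → phonotactically legal
Phonotactically legal: [tu.go], [mi], [ta.ri] → 3.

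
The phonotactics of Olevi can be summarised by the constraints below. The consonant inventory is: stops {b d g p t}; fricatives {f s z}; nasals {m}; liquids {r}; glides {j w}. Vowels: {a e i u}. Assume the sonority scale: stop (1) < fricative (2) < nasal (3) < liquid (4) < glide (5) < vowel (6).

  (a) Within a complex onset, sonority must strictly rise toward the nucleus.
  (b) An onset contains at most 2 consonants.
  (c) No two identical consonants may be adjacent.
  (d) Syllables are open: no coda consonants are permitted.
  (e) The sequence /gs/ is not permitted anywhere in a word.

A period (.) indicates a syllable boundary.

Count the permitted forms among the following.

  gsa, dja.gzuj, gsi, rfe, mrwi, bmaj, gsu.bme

gsa — violates constraint (e): contains banned sequence /gs/ → not permitted
dja.gzuj — violates constraint (d): syllable 2 coda /j/ has 1 consonant (> 0) → not permitted
gsi — violates constraint (e): contains banned sequence /gs/ → not permitted
rfe — violates constraint (a): syllable 1 onset /rf/: /r/ (liquid, 4) → /f/ (fricative, 2) does not rise → not permitted
mrwi — violates constraint (b): syllable 1 onset /mrw/ has 3 consonants (> 2) → not permitted
bmaj — violates constraint (d): syllable 1 coda /j/ has 1 consonant (> 0) → not permitted
gsu.bme — violates constraint (e): contains banned sequence /gs/ → not permitted
No form is permitted → 0.

0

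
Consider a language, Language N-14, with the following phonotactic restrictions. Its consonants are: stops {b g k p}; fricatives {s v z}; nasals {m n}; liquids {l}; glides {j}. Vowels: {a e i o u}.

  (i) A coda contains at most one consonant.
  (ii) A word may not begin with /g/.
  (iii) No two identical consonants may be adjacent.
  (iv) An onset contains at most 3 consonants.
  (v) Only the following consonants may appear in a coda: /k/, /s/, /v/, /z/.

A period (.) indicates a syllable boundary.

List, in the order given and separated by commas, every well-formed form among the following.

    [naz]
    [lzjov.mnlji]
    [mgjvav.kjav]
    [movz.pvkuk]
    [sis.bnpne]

[naz] — σ1 onset /n/, coda /z/ ok → well-formed
[lzjov.mnlji] — violates constraint (iv): syllable 2 onset /mnlj/ has 4 consonants (> 3) → ill-formed
[mgjvav.kjav] — violates constraint (iv): syllable 1 onset /mgjv/ has 4 consonants (> 3) → ill-formed
[movz.pvkuk] — violates constraint (i): syllable 1 coda /vz/ has 2 consonants (> 1) → ill-formed
[sis.bnpne] — violates constraint (iv): syllable 2 onset /bnpn/ has 4 consonants (> 3) → ill-formed

[naz]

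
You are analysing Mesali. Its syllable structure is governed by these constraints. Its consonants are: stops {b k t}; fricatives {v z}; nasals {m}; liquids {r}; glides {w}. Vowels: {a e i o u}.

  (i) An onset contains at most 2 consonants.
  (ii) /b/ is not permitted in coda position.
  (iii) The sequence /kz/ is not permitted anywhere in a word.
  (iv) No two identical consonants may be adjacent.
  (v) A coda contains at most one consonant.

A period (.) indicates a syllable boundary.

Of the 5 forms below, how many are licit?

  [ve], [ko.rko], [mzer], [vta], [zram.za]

5

[ve] — σ1 onset /v/, coda /∅/ ok → licit
[ko.rko] — σ1 onset /k/, coda /∅/ ok; σ2 onset /rk/ (2C), coda /∅/ ok → licit
[mzer] — σ1 onset /mz/ (2C), coda /r/ ok → licit
[vta] — σ1 onset /vt/ (2C), coda /∅/ ok → licit
[zram.za] — σ1 onset /zr/ (2C), coda /m/ ok; σ2 onset /z/, coda /∅/ ok → licit
Licit: [ve], [ko.rko], [mzer], [vta], [zram.za] → 5.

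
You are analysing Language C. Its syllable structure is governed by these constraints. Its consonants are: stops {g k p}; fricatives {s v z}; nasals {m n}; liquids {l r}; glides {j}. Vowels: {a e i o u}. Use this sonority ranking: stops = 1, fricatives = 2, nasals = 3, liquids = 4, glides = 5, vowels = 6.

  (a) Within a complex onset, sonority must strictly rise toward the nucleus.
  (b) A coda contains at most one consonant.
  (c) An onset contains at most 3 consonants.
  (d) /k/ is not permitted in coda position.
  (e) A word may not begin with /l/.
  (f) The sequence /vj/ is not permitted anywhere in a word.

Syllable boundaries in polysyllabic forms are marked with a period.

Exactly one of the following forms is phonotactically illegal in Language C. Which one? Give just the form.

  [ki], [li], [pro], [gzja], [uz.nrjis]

[ki] — σ1 onset /k/, coda /∅/ ok → phonotactically legal
[li] — violates constraint (e): word begins with /l/ → phonotactically illegal
[pro] — σ1 onset /pr/ (1→4 rises), coda /∅/ ok → phonotactically legal
[gzja] — σ1 onset /gzj/ (1→2→5 rises), coda /∅/ ok → phonotactically legal
[uz.nrjis] — σ1 onset /∅/, coda /z/ ok; σ2 onset /nrj/ (3→4→5 rises), coda /s/ ok → phonotactically legal

[li]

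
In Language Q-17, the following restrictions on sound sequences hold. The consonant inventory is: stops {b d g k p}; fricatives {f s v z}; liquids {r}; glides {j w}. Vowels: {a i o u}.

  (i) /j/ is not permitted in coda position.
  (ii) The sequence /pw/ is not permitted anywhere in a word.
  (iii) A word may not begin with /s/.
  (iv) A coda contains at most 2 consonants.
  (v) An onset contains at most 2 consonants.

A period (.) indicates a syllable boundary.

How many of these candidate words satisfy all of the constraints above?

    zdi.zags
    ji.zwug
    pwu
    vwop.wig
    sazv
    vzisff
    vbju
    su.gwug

zdi.zags — σ1 onset /zd/ (2C), coda /∅/ ok; σ2 onset /z/, coda /gs/ (2C) ok → well-formed
ji.zwug — σ1 onset /j/, coda /∅/ ok; σ2 onset /zw/ (2C), coda /g/ ok → well-formed
pwu — violates constraint (ii): contains banned sequence /pw/ → ill-formed
vwop.wig — violates constraint (ii): contains banned sequence /pw/ → ill-formed
sazv — violates constraint (iii): word begins with /s/ → ill-formed
vzisff — violates constraint (iv): syllable 1 coda /sff/ has 3 consonants (> 2) → ill-formed
vbju — violates constraint (v): syllable 1 onset /vbj/ has 3 consonants (> 2) → ill-formed
su.gwug — violates constraint (iii): word begins with /s/ → ill-formed
Well-formed: zdi.zags, ji.zwug → 2.

2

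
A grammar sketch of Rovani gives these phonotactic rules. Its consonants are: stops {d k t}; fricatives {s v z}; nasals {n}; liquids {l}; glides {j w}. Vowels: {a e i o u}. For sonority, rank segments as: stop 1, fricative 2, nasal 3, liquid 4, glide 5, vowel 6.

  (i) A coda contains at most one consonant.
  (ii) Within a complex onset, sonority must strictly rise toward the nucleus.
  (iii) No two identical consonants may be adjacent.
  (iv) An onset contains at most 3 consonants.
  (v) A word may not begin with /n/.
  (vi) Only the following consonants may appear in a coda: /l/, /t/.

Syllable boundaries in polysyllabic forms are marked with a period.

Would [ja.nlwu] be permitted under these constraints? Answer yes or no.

[ja.nlwu] — σ1 onset /j/, coda /∅/ ok; σ2 onset /nlw/ (3→4→5 rises), coda /∅/ ok → permitted

yes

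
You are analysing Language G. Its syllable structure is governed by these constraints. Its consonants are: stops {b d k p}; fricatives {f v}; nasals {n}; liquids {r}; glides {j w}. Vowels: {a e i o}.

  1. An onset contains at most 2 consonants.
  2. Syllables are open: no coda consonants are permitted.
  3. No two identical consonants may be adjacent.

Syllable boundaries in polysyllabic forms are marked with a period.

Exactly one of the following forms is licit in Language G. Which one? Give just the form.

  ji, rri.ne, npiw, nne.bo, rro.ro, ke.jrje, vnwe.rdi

ji — σ1 onset /j/, coda /∅/ ok → licit
rri.ne — violates constraint 3: adjacent identical consonants /rr/ → illicit
npiw — violates constraint 2: syllable 1 coda /w/ has 1 consonant (> 0) → illicit
nne.bo — violates constraint 3: adjacent identical consonants /nn/ → illicit
rro.ro — violates constraint 3: adjacent identical consonants /rr/ → illicit
ke.jrje — violates constraint 1: syllable 2 onset /jrj/ has 3 consonants (> 2) → illicit
vnwe.rdi — violates constraint 1: syllable 1 onset /vnw/ has 3 consonants (> 2) → illicit

ji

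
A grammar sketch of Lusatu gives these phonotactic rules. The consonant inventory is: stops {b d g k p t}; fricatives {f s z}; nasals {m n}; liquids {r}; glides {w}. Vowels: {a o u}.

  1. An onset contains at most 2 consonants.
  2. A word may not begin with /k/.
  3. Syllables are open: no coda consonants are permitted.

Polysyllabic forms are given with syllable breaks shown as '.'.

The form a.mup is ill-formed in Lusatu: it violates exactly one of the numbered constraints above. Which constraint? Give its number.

3

a.mup: syllable 2 coda /p/ has 1 consonant (> 0).
This is a violation of constraint 3: "Syllables are open: no coda consonants are permitted."
The remaining constraints (1, 2) are satisfied.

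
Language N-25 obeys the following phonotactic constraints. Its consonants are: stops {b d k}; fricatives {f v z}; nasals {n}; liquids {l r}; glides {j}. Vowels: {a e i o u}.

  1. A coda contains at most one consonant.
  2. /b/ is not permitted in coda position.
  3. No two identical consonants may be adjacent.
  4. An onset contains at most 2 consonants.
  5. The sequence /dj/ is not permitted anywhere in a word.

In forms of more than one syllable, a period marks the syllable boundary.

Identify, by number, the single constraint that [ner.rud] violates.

[ner.rud]: adjacent identical consonants /rr/.
This is a violation of constraint 3: "No two identical consonants may be adjacent."
The remaining constraints (1, 2, 4, 5) are satisfied.

3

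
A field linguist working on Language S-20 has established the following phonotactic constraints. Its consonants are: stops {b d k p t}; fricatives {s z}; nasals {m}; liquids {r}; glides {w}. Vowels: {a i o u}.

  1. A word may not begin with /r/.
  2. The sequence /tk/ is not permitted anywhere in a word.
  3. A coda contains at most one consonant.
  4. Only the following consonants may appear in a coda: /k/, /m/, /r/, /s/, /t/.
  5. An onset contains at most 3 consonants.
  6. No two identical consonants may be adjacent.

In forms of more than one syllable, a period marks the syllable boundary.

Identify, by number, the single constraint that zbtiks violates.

3

zbtiks: syllable 1 coda /ks/ has 2 consonants (> 1).
This is a violation of constraint 3: "A coda contains at most one consonant."
The remaining constraints (1, 2, 4, 5, 6) are satisfied.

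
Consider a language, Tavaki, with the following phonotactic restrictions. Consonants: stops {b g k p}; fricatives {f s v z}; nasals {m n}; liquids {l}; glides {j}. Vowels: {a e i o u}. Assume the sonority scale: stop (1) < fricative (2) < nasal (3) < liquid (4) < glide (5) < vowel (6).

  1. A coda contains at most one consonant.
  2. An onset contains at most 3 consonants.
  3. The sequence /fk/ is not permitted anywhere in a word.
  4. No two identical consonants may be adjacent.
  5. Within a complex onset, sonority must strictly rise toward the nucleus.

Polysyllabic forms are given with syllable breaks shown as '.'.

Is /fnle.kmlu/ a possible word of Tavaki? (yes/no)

yes

/fnle.kmlu/ — σ1 onset /fnl/ (2→3→4 rises), coda /∅/ ok; σ2 onset /kml/ (1→3→4 rises), coda /∅/ ok → permitted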